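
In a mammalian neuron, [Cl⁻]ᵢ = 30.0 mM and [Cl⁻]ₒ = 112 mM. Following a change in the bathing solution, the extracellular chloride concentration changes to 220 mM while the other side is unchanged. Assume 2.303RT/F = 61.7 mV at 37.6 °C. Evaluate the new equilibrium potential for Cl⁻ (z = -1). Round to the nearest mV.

After the shift: [Cl⁻]_out = 220, [Cl⁻]_in = 30.0 mM.
E_new = (61.7/-1)·log₁₀(220/30.0) = -61.70 · (0.8653) = -53.39 mV

-53 mV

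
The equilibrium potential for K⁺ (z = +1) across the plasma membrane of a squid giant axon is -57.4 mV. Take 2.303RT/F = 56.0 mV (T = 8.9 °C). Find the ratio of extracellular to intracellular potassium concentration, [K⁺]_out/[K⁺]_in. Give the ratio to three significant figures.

log₁₀([out]/[in]) = E·z/(56.0) = -57.4 × 1 / 56.0 = -1.0250
[out]/[in] = 10^(-1.0250) = 0.09441

0.0944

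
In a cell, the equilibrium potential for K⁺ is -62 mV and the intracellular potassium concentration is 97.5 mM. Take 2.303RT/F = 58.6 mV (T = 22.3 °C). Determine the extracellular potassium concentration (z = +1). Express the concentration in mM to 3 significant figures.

8.53 mM

Nernst: E = (58.6/1) · log₁₀([out]/[in]), so log₁₀([out]/[in]) = -62.0 × 1 / 58.6 = -1.0580.
[out]/[in] = 10^(-1.0580) = 0.08749.
[out] = 0.08749 × 97.5 = 8.531 mM.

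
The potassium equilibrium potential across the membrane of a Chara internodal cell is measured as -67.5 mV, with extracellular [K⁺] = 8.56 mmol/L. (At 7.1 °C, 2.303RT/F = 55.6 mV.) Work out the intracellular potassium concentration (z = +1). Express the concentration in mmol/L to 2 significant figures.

Nernst: E = (55.6/1) · log₁₀([out]/[in]), so log₁₀([out]/[in]) = -67.5 × 1 / 55.6 = -1.2140.
[out]/[in] = 10^(-1.2140) = 0.06109.
[in] = 8.56 / 0.06109 = 140.1 mmol/L.

140 mmol/L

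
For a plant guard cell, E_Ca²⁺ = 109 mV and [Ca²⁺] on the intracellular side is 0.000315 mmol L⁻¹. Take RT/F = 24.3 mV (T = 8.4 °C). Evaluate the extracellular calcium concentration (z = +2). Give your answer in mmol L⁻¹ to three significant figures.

Nernst: E = (24.3/2) · ln([out]/[in]), so ln([out]/[in]) = 109.0 × 2 / 24.3 = 8.9712.
[out]/[in] = e^(8.9712) = 7873.
[out] = 7873 × 0.000315 = 2.48 mmol L⁻¹.

2.48 mmol L⁻¹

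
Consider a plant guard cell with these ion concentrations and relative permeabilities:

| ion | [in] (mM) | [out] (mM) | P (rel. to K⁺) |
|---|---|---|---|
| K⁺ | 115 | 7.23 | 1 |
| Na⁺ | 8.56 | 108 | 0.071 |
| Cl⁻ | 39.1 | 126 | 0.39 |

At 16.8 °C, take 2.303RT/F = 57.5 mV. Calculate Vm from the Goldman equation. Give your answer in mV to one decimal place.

-42.4 mV

Vm = 57.5 · log₁₀[(Σ P·[cation]ₒ + Σ P·[anion]ᵢ) / (Σ P·[cation]ᵢ + Σ P·[anion]ₒ)]
Numerator = 1×7.23 + 0.071×108 + 0.39×39.1 = 30.15
Denominator = 1×115 + 0.071×8.56 + 0.39×126 = 164.7
Vm = 57.5 · log₁₀(0.18299) = 57.5 × (-0.7376) = -42.41 mV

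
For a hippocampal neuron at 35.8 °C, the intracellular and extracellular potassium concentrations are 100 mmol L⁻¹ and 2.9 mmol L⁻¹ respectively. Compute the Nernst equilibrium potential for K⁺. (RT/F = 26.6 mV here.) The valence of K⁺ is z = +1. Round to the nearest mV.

E = (26.6/z) · ln([K⁺]_out/[K⁺]_in) with z = +1.
= (26.6/1) · ln(2.9/100) = 26.60 · ln(0.029)
= 26.60 · (-3.5405) = -94.18 mV

-94 mV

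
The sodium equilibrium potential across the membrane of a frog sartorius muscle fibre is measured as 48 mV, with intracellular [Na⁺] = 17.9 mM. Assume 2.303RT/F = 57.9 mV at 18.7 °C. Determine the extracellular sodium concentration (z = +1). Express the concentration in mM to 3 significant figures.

121 mM

Nernst: E = (57.9/1) · log₁₀([out]/[in]), so log₁₀([out]/[in]) = 48.0 × 1 / 57.9 = 0.8290.
[out]/[in] = 10^(0.8290) = 6.746.
[out] = 6.746 × 17.9 = 120.7 mM.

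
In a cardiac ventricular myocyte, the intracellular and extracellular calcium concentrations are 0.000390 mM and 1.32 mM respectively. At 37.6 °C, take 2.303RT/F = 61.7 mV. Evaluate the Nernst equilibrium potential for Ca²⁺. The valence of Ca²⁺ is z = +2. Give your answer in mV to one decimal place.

108.9 mV

E = (61.7/z) · log₁₀([Ca²⁺]_out/[Ca²⁺]_in) with z = +2.
= (61.7/2) · log₁₀(1.32/0.000390) = 30.85 · log₁₀(3385)
= 30.85 · (3.5295) = 108.89 mV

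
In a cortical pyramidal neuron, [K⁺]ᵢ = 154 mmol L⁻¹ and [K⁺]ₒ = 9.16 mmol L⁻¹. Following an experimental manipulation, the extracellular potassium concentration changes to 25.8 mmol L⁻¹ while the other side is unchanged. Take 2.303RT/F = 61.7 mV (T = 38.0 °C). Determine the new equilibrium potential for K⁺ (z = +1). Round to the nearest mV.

After the shift: [K⁺]_out = 25.8, [K⁺]_in = 154 mmol L⁻¹.
E_new = (61.7/1)·log₁₀(25.8/154) = 61.70 · (-0.7759) = -47.87 mV

-48 mV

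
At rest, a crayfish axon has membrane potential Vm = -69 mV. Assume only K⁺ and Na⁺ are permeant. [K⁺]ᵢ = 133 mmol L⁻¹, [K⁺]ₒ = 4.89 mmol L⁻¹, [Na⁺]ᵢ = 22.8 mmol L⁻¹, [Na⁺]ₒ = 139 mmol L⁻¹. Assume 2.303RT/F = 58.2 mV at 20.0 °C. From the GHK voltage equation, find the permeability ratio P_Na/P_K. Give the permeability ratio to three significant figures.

0.0275

Let α = P_Na/P_K. GHK: Vm = 58.2·log₁₀[(Kₒ + α·Naₒ)/(Kᵢ + α·Naᵢ)].
10^(Vm/58.2) = 10^(-69.0/58.2) = 0.065228
So 0.065228·(Kᵢ + α·Naᵢ) = Kₒ + α·Naₒ → α = (0.065228·133.0 − 4.89) / (139.0 − 0.065228·22.8)
α = (8.675 − 4.89) / (139.0 − 1.487) = 3.785/137.5 = 0.02753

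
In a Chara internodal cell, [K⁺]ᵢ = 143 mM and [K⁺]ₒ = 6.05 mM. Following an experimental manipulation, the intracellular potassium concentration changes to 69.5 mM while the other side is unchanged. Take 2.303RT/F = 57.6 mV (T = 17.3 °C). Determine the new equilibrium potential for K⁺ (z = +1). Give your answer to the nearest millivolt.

-61 mV

After the shift: [K⁺]_out = 6.05, [K⁺]_in = 69.5 mM.
E_new = (57.6/1)·log₁₀(6.05/69.5) = 57.60 · (-1.0602) = -61.07 mV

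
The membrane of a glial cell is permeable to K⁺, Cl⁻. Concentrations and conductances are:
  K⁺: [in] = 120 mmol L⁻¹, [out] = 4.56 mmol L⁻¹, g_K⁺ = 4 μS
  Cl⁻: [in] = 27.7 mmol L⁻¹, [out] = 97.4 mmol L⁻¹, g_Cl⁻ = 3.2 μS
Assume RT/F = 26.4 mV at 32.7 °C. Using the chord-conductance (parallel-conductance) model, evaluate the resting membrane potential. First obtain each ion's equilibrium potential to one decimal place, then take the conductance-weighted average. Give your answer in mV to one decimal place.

-62.7 mV

E_K⁺ = (26.4/1)·ln(4.56/120) = -86.3 mV
E_Cl⁻ = (26.4/-1)·ln(97.4/27.7) = -33.2 mV
Vm = (Σ gᵢEᵢ)/(Σ gᵢ) = (4·-86.3 + 3.2·-33.2) / (4 + 3.2)
= -451.44 / 7.2 = -62.70 mV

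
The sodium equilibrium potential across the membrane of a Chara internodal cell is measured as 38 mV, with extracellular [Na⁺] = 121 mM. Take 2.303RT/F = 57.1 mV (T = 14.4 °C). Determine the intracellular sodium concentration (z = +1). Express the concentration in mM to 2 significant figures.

Nernst: E = (57.1/1) · log₁₀([out]/[in]), so log₁₀([out]/[in]) = 38.0 × 1 / 57.1 = 0.6655.
[out]/[in] = 10^(0.6655) = 4.629.
[in] = 121 / 4.629 = 26.14 mM.

26 mM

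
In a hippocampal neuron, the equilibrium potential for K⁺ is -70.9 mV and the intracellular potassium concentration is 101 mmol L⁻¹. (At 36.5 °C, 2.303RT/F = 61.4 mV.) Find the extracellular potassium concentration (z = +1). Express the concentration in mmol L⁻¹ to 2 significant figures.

Nernst: E = (61.4/1) · log₁₀([out]/[in]), so log₁₀([out]/[in]) = -70.9 × 1 / 61.4 = -1.1547.
[out]/[in] = 10^(-1.1547) = 0.07003.
[out] = 0.07003 × 101 = 7.073 mmol L⁻¹.

7.1 mmol L⁻¹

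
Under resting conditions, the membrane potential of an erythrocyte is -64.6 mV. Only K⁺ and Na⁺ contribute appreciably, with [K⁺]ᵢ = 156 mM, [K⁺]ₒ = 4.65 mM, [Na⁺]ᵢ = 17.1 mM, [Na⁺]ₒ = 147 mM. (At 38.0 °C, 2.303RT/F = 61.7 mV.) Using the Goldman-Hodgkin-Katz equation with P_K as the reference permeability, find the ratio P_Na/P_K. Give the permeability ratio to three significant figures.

Let α = P_Na/P_K. GHK: Vm = 61.7·log₁₀[(Kₒ + α·Naₒ)/(Kᵢ + α·Naᵢ)].
10^(Vm/61.7) = 10^(-64.6/61.7) = 0.089743
So 0.089743·(Kᵢ + α·Naᵢ) = Kₒ + α·Naₒ → α = (0.089743·156.0 − 4.65) / (147.0 − 0.089743·17.1)
α = (14 − 4.65) / (147.0 − 1.535) = 9.35/145.5 = 0.06428

0.0643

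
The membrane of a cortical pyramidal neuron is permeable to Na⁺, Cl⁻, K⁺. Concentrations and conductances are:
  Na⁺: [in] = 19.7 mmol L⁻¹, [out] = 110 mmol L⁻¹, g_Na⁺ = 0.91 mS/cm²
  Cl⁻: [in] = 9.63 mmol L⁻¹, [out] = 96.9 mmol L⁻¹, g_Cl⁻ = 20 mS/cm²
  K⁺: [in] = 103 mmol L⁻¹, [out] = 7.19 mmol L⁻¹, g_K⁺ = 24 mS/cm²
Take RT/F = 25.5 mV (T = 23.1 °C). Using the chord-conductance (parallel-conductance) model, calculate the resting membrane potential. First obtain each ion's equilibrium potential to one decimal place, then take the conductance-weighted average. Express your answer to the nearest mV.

-62 mV

E_Na⁺ = (25.5/1)·ln(110/19.7) = 43.9 mV
E_Cl⁻ = (25.5/-1)·ln(96.9/9.63) = -58.9 mV
E_K⁺ = (25.5/1)·ln(7.19/103) = -67.9 mV
Vm = (Σ gᵢEᵢ)/(Σ gᵢ) = (0.91·43.9 + 20·-58.9 + 24·-67.9) / (0.91 + 20 + 24)
= -2767.65 / 44.91 = -61.63 mV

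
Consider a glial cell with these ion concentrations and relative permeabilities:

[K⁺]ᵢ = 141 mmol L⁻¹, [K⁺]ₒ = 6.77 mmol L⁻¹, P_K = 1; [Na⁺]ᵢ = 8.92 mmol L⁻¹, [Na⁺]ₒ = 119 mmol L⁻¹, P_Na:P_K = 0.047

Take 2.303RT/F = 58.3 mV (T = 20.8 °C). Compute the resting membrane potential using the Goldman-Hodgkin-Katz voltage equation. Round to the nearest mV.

Vm = 58.3 · log₁₀[(Σ P·[cation]ₒ + Σ P·[anion]ᵢ) / (Σ P·[cation]ᵢ + Σ P·[anion]ₒ)]
Numerator = 1×6.77 + 0.047×119 = 12.36
Denominator = 1×141 + 0.047×8.92 = 141.4
Vm = 58.3 · log₁₀(0.087421) = 58.3 × (-1.0584) = -61.70 mV

-62 mV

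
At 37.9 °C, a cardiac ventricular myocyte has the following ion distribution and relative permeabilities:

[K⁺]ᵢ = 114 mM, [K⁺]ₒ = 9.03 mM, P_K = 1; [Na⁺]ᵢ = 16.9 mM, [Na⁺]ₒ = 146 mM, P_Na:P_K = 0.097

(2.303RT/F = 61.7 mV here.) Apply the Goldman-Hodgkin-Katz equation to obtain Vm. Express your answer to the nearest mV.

Vm = 61.7 · log₁₀[(Σ P·[cation]ₒ + Σ P·[anion]ᵢ) / (Σ P·[cation]ᵢ + Σ P·[anion]ₒ)]
Numerator = 1×9.03 + 0.097×146 = 23.19
Denominator = 1×114 + 0.097×16.9 = 115.6
Vm = 61.7 · log₁₀(0.20055) = 61.7 × (-0.6978) = -43.05 mV

-43 mV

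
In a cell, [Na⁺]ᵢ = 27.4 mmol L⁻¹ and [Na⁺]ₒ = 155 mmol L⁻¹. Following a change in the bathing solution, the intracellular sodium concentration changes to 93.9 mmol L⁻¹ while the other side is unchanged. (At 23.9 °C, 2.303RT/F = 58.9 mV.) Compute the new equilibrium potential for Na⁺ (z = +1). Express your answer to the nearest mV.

After the shift: [Na⁺]_out = 155, [Na⁺]_in = 93.9 mmol L⁻¹.
E_new = (58.9/1)·log₁₀(155/93.9) = 58.90 · (0.2177) = 12.82 mV

13 mV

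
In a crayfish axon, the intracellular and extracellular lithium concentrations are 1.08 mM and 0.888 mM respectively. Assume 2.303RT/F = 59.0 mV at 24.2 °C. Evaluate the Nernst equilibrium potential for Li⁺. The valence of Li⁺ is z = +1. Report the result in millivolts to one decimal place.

E = (59.0/z) · log₁₀([Li⁺]_out/[Li⁺]_in) with z = +1.
= (59.0/1) · log₁₀(0.888/1.08) = 59.00 · log₁₀(0.8222)
= 59.00 · (-0.0850) = -5.02 mV

-5.0 mV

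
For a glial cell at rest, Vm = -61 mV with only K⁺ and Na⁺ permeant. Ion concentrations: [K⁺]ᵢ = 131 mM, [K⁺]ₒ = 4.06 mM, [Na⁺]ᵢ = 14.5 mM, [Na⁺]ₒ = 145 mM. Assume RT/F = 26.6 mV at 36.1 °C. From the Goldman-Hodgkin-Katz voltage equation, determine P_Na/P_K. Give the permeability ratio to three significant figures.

0.0638

Let α = P_Na/P_K. GHK: Vm = 26.6·ln[(Kₒ + α·Naₒ)/(Kᵢ + α·Naᵢ)].
e^(Vm/26.6) = e^(-61.0/26.6) = 0.10094
So 0.10094·(Kᵢ + α·Naᵢ) = Kₒ + α·Naₒ → α = (0.10094·131.0 − 4.06) / (145.0 − 0.10094·14.5)
α = (13.22 − 4.06) / (145.0 − 1.464) = 9.163/143.5 = 0.06384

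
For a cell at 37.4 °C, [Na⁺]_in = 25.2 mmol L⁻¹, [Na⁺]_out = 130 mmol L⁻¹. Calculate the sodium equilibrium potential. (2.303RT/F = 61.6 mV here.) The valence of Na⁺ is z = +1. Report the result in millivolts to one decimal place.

43.9 mV

E = (61.6/z) · log₁₀([Na⁺]_out/[Na⁺]_in) with z = +1.
= (61.6/1) · log₁₀(130/25.2) = 61.60 · log₁₀(5.159)
= 61.60 · (0.7125) = 43.89 mV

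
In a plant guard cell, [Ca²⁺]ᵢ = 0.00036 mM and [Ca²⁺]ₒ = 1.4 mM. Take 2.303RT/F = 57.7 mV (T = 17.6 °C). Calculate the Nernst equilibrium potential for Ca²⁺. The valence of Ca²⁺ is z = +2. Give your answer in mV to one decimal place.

E = (57.7/z) · log₁₀([Ca²⁺]_out/[Ca²⁺]_in) with z = +2.
= (57.7/2) · log₁₀(1.4/0.00036) = 28.85 · log₁₀(3889)
= 28.85 · (3.5898) = 103.57 mV

103.6 mV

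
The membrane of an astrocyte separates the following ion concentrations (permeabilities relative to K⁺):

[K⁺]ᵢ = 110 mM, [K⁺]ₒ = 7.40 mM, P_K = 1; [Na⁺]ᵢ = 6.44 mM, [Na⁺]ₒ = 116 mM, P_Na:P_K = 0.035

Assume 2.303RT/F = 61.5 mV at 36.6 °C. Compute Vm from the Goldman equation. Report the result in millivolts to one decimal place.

Vm = 61.5 · log₁₀[(Σ P·[cation]ₒ + Σ P·[anion]ᵢ) / (Σ P·[cation]ᵢ + Σ P·[anion]ₒ)]
Numerator = 1×7.40 + 0.035×116 = 11.46
Denominator = 1×110 + 0.035×6.44 = 110.2
Vm = 61.5 · log₁₀(0.10397) = 61.5 × (-0.9831) = -60.46 mV

-60.5 mV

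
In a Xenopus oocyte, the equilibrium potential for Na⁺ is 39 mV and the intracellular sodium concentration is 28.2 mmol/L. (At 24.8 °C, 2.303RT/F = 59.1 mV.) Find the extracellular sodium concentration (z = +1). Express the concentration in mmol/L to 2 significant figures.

Nernst: E = (59.1/1) · log₁₀([out]/[in]), so log₁₀([out]/[in]) = 39.0 × 1 / 59.1 = 0.6599.
[out]/[in] = 10^(0.6599) = 4.57.
[out] = 4.57 × 28.2 = 128.9 mmol/L.

130 mmol/L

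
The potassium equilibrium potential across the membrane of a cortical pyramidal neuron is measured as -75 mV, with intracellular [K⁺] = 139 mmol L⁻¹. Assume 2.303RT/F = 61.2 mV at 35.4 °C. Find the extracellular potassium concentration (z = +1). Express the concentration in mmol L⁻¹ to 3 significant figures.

8.27 mmol L⁻¹

Nernst: E = (61.2/1) · log₁₀([out]/[in]), so log₁₀([out]/[in]) = -75.0 × 1 / 61.2 = -1.2255.
[out]/[in] = 10^(-1.2255) = 0.0595.
[out] = 0.0595 × 139 = 8.27 mmol L⁻¹.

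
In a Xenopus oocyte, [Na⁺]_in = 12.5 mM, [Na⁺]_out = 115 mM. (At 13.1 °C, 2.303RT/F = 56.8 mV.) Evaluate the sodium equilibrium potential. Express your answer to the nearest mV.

55 mV

E = (56.8/z) · log₁₀([Na⁺]_out/[Na⁺]_in) with z = +1.
= (56.8/1) · log₁₀(115/12.5) = 56.80 · log₁₀(9.2)
= 56.80 · (0.9638) = 54.74 mV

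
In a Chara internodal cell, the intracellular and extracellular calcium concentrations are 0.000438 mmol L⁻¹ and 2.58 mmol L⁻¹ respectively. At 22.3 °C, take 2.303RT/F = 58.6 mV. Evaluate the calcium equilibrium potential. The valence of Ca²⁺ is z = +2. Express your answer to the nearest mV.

110 mV

E = (58.6/z) · log₁₀([Ca²⁺]_out/[Ca²⁺]_in) with z = +2.
= (58.6/2) · log₁₀(2.58/0.000438) = 29.30 · log₁₀(5890)
= 29.30 · (3.7701) = 110.47 mV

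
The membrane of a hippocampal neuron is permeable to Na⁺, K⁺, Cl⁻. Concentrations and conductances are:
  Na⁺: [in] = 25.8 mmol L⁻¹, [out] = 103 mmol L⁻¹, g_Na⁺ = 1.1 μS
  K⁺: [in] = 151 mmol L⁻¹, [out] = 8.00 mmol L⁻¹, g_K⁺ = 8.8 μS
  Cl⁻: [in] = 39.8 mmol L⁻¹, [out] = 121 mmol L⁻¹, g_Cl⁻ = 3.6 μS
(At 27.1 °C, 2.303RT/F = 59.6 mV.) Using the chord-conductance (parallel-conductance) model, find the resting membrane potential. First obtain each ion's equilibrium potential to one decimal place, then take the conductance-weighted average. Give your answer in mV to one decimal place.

-54.3 mV

E_Na⁺ = (59.6/1)·log₁₀(103/25.8) = 35.8 mV
E_K⁺ = (59.6/1)·log₁₀(8.00/151) = -76.0 mV
E_Cl⁻ = (59.6/-1)·log₁₀(121/39.8) = -28.8 mV
Vm = (Σ gᵢEᵢ)/(Σ gᵢ) = (1.1·35.8 + 8.8·-76.0 + 3.6·-28.8) / (1.1 + 8.8 + 3.6)
= -733.10 / 13.5 = -54.30 mV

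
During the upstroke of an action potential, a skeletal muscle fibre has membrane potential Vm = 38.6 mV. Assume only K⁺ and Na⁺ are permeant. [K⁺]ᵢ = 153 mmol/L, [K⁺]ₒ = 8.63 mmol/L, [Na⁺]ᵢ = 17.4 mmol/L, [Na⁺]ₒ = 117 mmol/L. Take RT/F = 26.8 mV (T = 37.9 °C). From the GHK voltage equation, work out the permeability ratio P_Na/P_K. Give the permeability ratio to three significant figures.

Let α = P_Na/P_K. GHK: Vm = 26.8·ln[(Kₒ + α·Naₒ)/(Kᵢ + α·Naᵢ)].
e^(Vm/26.8) = e^(38.6/26.8) = 4.222
So 4.222·(Kᵢ + α·Naᵢ) = Kₒ + α·Naₒ → α = (4.222·153.0 − 8.63) / (117.0 − 4.222·17.4)
α = (646 − 8.63) / (117.0 − 73.46) = 637.3/43.54 = 14.64

14.6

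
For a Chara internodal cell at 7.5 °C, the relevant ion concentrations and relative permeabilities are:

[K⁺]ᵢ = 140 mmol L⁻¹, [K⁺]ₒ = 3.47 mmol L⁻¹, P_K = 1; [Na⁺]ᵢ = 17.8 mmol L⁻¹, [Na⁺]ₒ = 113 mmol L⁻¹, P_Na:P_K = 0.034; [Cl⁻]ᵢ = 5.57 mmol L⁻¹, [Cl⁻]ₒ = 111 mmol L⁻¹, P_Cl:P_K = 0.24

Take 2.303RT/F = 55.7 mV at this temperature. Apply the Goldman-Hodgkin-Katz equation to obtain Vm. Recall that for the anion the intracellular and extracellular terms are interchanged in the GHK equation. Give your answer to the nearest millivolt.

Vm = 55.7 · log₁₀[(Σ P·[cation]ₒ + Σ P·[anion]ᵢ) / (Σ P·[cation]ᵢ + Σ P·[anion]ₒ)]
Numerator = 1×3.47 + 0.034×113 + 0.24×5.57 = 8.649
Denominator = 1×140 + 0.034×17.8 + 0.24×111 = 167.2
Vm = 55.7 · log₁₀(0.051713) = 55.7 × (-1.2864) = -71.65 mV

-72 mV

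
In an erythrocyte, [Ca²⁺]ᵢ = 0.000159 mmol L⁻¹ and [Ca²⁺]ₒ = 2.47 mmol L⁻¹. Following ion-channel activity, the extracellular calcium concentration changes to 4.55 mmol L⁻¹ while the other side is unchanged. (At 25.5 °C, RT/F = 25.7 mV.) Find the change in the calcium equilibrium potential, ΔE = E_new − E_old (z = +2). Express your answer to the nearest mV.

8 mV

E_old = (25.7/2)·ln(2.47/0.000159) = 124.01 mV
E_new = (25.7/2)·ln(4.55/0.000159) = 131.86 mV
ΔE = 131.86 − (124.01) = 7.85 mV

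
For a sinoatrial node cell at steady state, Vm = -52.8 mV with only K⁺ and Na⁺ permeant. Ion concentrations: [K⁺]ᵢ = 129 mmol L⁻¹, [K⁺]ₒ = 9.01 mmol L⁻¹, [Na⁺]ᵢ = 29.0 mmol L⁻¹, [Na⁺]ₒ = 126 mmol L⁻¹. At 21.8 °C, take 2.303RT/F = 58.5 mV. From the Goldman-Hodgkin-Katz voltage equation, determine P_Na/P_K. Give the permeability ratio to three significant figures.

Let α = P_Na/P_K. GHK: Vm = 58.5·log₁₀[(Kₒ + α·Naₒ)/(Kᵢ + α·Naᵢ)].
10^(Vm/58.5) = 10^(-52.8/58.5) = 0.12515
So 0.12515·(Kᵢ + α·Naᵢ) = Kₒ + α·Naₒ → α = (0.12515·129.0 − 9.01) / (126.0 − 0.12515·29.0)
α = (16.14 − 9.01) / (126.0 − 3.629) = 7.135/122.4 = 0.0583

0.0583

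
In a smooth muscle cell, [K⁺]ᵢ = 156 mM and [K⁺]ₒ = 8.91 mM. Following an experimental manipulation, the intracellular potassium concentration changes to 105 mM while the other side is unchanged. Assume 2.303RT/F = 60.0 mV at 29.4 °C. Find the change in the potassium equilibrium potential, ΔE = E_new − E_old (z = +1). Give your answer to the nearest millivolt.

10 mV

E_old = (60.0/1)·log₁₀(8.91/156) = -74.59 mV
E_new = (60.0/1)·log₁₀(8.91/105) = -64.28 mV
ΔE = -64.28 − (-74.59) = 10.32 mV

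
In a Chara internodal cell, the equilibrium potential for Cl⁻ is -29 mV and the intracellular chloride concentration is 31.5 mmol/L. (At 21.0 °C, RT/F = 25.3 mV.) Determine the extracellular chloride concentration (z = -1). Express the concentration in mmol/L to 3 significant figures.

99.1 mmol/L

Nernst: E = (25.3/-1) · ln([out]/[in]), so ln([out]/[in]) = -29.0 × -1 / 25.3 = 1.1462.
[out]/[in] = e^(1.1462) = 3.146.
[out] = 3.146 × 31.5 = 99.11 mmol/L.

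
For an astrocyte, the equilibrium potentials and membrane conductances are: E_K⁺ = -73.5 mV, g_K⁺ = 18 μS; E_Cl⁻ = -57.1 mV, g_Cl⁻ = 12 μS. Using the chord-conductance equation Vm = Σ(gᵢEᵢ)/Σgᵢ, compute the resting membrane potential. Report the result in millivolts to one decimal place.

-66.9 mV

Σ gᵢEᵢ = 18·(-73.5) + 12·(-57.1) = -2008.20
Σ gᵢ = 18 + 12 = 30
Vm = -2008.20 / 30 = -66.94 mV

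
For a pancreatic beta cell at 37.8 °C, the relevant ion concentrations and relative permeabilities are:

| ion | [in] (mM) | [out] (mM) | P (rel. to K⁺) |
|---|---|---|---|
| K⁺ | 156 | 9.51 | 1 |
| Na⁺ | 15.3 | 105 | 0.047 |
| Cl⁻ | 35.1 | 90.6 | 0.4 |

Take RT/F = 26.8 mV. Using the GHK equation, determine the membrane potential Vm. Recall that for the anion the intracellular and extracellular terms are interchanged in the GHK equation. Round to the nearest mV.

Vm = 26.8 · ln[(Σ P·[cation]ₒ + Σ P·[anion]ᵢ) / (Σ P·[cation]ᵢ + Σ P·[anion]ₒ)]
Numerator = 1×9.51 + 0.047×105 + 0.4×35.1 = 28.48
Denominator = 1×156 + 0.047×15.3 + 0.4×90.6 = 193
Vm = 26.8 · ln(0.14762) = 26.8 × (-1.9131) = -51.27 mV

-51 mV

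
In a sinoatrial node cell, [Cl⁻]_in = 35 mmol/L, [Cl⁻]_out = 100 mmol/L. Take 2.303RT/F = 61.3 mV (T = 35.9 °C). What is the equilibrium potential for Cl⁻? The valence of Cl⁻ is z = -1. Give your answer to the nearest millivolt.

-28 mV

E = (61.3/z) · log₁₀([Cl⁻]_out/[Cl⁻]_in) with z = -1.
For an anion, dividing by z = -1 reverses the sign.
= (61.3/-1) · log₁₀(100/35) = -61.30 · log₁₀(2.857)
= -61.30 · (0.4559) = -27.95 mV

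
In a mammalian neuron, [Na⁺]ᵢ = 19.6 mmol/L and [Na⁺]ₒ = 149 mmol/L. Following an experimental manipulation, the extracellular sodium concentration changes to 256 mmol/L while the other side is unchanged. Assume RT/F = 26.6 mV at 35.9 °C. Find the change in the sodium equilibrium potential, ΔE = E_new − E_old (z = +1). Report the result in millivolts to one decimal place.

E_old = (26.6/1)·ln(149/19.6) = 53.96 mV
E_new = (26.6/1)·ln(256/19.6) = 68.35 mV
ΔE = 68.35 − (53.96) = 14.40 mV

14.4 mV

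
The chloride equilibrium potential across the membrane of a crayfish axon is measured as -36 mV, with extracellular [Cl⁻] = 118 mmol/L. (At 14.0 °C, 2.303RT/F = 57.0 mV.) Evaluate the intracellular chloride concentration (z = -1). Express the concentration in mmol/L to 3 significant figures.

Nernst: E = (57.0/-1) · log₁₀([out]/[in]), so log₁₀([out]/[in]) = -36.0 × -1 / 57.0 = 0.6316.
[out]/[in] = 10^(0.6316) = 4.281.
[in] = 118 / 4.281 = 27.56 mmol/L.

27.6 mmol/L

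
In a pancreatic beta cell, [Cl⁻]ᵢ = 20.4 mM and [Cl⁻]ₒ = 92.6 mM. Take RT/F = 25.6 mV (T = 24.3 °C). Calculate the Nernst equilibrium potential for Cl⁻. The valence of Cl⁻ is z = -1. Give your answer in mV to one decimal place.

E = (25.6/z) · ln([Cl⁻]_out/[Cl⁻]_in) with z = -1.
For an anion, dividing by z = -1 reverses the sign.
= (25.6/-1) · ln(92.6/20.4) = -25.60 · ln(4.539)
= -25.60 · (1.5128) = -38.73 mV

-38.7 mV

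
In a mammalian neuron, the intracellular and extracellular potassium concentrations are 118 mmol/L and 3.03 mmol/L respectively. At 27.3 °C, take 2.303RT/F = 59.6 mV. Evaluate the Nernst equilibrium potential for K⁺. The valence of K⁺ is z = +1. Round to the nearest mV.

-95 mV

E = (59.6/z) · log₁₀([K⁺]_out/[K⁺]_in) with z = +1.
= (59.6/1) · log₁₀(3.03/118) = 59.60 · log₁₀(0.02568)
= 59.60 · (-1.5904) = -94.79 mV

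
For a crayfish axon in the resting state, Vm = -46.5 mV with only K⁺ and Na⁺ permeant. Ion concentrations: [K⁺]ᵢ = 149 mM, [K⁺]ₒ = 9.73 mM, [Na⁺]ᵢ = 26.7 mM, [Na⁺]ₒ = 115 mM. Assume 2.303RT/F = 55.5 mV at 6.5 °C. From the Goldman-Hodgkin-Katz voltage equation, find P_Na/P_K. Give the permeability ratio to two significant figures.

0.11

Let α = P_Na/P_K. GHK: Vm = 55.5·log₁₀[(Kₒ + α·Naₒ)/(Kᵢ + α·Naᵢ)].
10^(Vm/55.5) = 10^(-46.5/55.5) = 0.14527
So 0.14527·(Kᵢ + α·Naᵢ) = Kₒ + α·Naₒ → α = (0.14527·149.0 − 9.73) / (115.0 − 0.14527·26.7)
α = (21.64 − 9.73) / (115.0 − 3.879) = 11.91/111.1 = 0.1072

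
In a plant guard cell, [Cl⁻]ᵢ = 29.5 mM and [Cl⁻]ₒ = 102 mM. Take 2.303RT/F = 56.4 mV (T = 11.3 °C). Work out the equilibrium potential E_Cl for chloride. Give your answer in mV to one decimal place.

E = (56.4/z) · log₁₀([Cl⁻]_out/[Cl⁻]_in) with z = -1.
For an anion, dividing by z = -1 reverses the sign.
= (56.4/-1) · log₁₀(102/29.5) = -56.40 · log₁₀(3.458)
= -56.40 · (0.5388) = -30.39 mV

-30.4 mV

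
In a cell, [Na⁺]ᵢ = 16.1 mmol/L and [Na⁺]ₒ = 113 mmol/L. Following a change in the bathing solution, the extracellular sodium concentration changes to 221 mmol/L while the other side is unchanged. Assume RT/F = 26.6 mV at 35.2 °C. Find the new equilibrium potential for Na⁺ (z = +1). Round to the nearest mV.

After the shift: [Na⁺]_out = 221, [Na⁺]_in = 16.1 mmol/L.
E_new = (26.6/1)·ln(221/16.1) = 26.60 · (2.6193) = 69.67 mV

70 mV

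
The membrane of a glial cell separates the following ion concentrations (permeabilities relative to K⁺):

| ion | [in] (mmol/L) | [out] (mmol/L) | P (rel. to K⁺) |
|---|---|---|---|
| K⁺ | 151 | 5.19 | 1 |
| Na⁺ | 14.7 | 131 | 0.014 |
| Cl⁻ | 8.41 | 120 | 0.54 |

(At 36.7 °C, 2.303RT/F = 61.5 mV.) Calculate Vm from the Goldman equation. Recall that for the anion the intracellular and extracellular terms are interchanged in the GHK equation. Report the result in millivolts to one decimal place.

-78.2 mV

Vm = 61.5 · log₁₀[(Σ P·[cation]ₒ + Σ P·[anion]ᵢ) / (Σ P·[cation]ᵢ + Σ P·[anion]ₒ)]
Numerator = 1×5.19 + 0.014×131 + 0.54×8.41 = 11.57
Denominator = 1×151 + 0.014×14.7 + 0.54×120 = 216
Vm = 61.5 · log₁₀(0.053542) = 61.5 × (-1.2713) = -78.19 mV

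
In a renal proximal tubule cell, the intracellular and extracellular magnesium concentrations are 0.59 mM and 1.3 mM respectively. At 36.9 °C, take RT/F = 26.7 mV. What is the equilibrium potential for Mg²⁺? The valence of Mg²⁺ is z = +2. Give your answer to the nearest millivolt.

11 mV

E = (26.7/z) · ln([Mg²⁺]_out/[Mg²⁺]_in) with z = +2.
= (26.7/2) · ln(1.3/0.59) = 13.35 · ln(2.203)
= 13.35 · (0.7900) = 10.55 mV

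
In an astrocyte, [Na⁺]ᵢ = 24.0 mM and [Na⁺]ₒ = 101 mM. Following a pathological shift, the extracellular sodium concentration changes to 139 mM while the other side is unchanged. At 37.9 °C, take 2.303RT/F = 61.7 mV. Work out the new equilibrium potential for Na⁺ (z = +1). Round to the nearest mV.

After the shift: [Na⁺]_out = 139, [Na⁺]_in = 24.0 mM.
E_new = (61.7/1)·log₁₀(139/24.0) = 61.70 · (0.7628) = 47.06 mV

47 mV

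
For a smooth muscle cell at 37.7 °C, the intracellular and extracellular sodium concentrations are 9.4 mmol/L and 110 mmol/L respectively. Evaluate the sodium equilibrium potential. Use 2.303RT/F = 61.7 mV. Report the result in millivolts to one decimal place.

65.9 mV

E = (61.7/z) · log₁₀([Na⁺]_out/[Na⁺]_in) with z = +1.
= (61.7/1) · log₁₀(110/9.4) = 61.70 · log₁₀(11.7)
= 61.70 · (1.0683) = 65.91 mV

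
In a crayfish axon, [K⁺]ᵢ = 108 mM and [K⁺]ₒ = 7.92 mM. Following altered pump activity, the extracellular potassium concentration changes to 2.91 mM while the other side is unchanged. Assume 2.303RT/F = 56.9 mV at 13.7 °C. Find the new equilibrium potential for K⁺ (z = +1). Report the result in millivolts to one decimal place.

-89.3 mV

After the shift: [K⁺]_out = 2.91, [K⁺]_in = 108 mM.
E_new = (56.9/1)·log₁₀(2.91/108) = 56.90 · (-1.5695) = -89.31 mV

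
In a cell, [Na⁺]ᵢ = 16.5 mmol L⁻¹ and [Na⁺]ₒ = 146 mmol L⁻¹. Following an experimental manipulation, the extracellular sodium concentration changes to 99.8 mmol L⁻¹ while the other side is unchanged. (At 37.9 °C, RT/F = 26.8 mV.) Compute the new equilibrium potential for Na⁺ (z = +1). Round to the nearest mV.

48 mV

After the shift: [Na⁺]_out = 99.8, [Na⁺]_in = 16.5 mmol L⁻¹.
E_new = (26.8/1)·ln(99.8/16.5) = 26.80 · (1.7998) = 48.23 mV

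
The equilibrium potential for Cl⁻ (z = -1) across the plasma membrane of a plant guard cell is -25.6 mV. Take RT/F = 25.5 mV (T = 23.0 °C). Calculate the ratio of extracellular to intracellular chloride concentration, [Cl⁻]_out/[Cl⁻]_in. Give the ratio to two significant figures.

ln([out]/[in]) = E·z/(25.5) = -25.6 × -1 / 25.5 = 1.0039
[out]/[in] = e^(1.0039) = 2.729

2.7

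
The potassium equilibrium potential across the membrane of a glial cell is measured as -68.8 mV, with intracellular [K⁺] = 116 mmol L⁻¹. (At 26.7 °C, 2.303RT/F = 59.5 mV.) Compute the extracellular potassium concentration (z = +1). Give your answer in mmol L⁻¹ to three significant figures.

8.09 mmol L⁻¹

Nernst: E = (59.5/1) · log₁₀([out]/[in]), so log₁₀([out]/[in]) = -68.8 × 1 / 59.5 = -1.1563.
[out]/[in] = 10^(-1.1563) = 0.06977.
[out] = 0.06977 × 116 = 8.094 mmol L⁻¹.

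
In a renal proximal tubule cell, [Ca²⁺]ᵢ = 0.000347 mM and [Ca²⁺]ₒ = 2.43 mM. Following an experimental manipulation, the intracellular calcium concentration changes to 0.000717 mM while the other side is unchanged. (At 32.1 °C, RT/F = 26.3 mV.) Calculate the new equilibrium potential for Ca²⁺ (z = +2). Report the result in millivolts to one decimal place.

After the shift: [Ca²⁺]_out = 2.43, [Ca²⁺]_in = 0.000717 mM.
E_new = (26.3/2)·ln(2.43/0.000717) = 13.15 · (8.1283) = 106.89 mV

106.9 mV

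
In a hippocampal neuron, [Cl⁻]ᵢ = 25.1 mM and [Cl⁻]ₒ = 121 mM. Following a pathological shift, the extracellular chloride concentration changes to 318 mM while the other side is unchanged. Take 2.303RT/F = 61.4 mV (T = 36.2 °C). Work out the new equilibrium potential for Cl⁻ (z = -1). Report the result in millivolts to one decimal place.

After the shift: [Cl⁻]_out = 318, [Cl⁻]_in = 25.1 mM.
E_new = (61.4/-1)·log₁₀(318/25.1) = -61.40 · (1.1028) = -67.71 mV

-67.7 mV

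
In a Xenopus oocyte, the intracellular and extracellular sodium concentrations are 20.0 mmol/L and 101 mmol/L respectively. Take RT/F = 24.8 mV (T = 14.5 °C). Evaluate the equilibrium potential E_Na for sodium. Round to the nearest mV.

40 mV

E = (24.8/z) · ln([Na⁺]_out/[Na⁺]_in) with z = +1.
= (24.8/1) · ln(101/20.0) = 24.80 · ln(5.05)
= 24.80 · (1.6194) = 40.16 mV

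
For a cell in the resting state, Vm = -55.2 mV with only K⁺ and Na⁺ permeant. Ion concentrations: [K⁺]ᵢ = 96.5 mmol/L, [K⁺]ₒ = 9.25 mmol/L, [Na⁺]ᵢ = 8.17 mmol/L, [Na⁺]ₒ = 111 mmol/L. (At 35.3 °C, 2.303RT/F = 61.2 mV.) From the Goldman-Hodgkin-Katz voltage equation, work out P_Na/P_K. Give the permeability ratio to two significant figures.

0.026

Let α = P_Na/P_K. GHK: Vm = 61.2·log₁₀[(Kₒ + α·Naₒ)/(Kᵢ + α·Naᵢ)].
10^(Vm/61.2) = 10^(-55.2/61.2) = 0.12533
So 0.12533·(Kᵢ + α·Naᵢ) = Kₒ + α·Naₒ → α = (0.12533·96.5 − 9.25) / (111.0 − 0.12533·8.17)
α = (12.09 − 9.25) / (111.0 − 1.024) = 2.844/110 = 0.02586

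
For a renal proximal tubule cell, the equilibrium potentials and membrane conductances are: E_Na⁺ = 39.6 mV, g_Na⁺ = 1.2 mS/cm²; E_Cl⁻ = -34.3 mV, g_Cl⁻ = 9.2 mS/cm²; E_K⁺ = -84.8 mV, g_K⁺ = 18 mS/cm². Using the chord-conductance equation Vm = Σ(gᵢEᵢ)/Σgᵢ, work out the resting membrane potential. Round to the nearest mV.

Σ gᵢEᵢ = 1.2·(39.6) + 9.2·(-34.3) + 18·(-84.8) = -1794.44
Σ gᵢ = 1.2 + 9.2 + 18 = 28.4
Vm = -1794.44 / 28.4 = -63.18 mV

-63 mV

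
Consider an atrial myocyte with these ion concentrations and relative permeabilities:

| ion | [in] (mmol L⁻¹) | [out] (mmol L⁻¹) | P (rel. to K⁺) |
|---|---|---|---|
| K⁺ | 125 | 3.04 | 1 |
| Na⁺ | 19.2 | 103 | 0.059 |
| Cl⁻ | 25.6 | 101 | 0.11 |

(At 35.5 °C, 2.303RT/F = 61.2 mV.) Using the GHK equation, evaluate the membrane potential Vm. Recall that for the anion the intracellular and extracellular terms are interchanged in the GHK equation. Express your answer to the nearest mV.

-65 mV

Vm = 61.2 · log₁₀[(Σ P·[cation]ₒ + Σ P·[anion]ᵢ) / (Σ P·[cation]ᵢ + Σ P·[anion]ₒ)]
Numerator = 1×3.04 + 0.059×103 + 0.11×25.6 = 11.93
Denominator = 1×125 + 0.059×19.2 + 0.11×101 = 137.2
Vm = 61.2 · log₁₀(0.086948) = 61.2 × (-1.0607) = -64.92 mV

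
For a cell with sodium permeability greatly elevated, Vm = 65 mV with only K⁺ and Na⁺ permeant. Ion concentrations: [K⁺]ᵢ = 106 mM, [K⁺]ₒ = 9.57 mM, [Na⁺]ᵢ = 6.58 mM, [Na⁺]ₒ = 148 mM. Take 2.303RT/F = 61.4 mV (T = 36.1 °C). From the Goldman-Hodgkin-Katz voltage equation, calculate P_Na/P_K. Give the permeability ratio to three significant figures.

Let α = P_Na/P_K. GHK: Vm = 61.4·log₁₀[(Kₒ + α·Naₒ)/(Kᵢ + α·Naᵢ)].
10^(Vm/61.4) = 10^(65.0/61.4) = 11.445
So 11.445·(Kᵢ + α·Naᵢ) = Kₒ + α·Naₒ → α = (11.445·106.0 − 9.57) / (148.0 − 11.445·6.58)
α = (1213 − 9.57) / (148.0 − 75.31) = 1204/72.69 = 16.56

16.6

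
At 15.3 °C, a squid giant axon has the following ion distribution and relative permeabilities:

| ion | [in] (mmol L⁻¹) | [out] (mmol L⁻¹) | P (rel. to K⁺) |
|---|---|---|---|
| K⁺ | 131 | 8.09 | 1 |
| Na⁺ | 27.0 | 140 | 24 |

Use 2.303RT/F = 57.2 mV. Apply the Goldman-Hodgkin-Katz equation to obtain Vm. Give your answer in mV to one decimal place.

36.4 mV

Vm = 57.2 · log₁₀[(Σ P·[cation]ₒ + Σ P·[anion]ᵢ) / (Σ P·[cation]ᵢ + Σ P·[anion]ₒ)]
Numerator = 1×8.09 + 24×140 = 3368
Denominator = 1×131 + 24×27.0 = 779
Vm = 57.2 · log₁₀(4.3236) = 57.2 × (0.6358) = 36.37 mV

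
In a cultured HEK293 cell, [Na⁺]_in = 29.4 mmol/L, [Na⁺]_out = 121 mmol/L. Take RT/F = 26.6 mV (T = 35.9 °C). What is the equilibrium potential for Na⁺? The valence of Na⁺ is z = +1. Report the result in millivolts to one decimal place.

E = (26.6/z) · ln([Na⁺]_out/[Na⁺]_in) with z = +1.
= (26.6/1) · ln(121/29.4) = 26.60 · ln(4.116)
= 26.60 · (1.4148) = 37.63 mV

37.6 mV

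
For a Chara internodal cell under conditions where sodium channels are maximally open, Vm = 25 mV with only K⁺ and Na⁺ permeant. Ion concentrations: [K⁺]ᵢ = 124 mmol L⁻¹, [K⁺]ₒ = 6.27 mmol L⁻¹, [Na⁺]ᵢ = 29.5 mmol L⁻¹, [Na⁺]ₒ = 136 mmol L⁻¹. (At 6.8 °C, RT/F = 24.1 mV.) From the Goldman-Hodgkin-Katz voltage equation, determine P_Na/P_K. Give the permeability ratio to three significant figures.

6.51

Let α = P_Na/P_K. GHK: Vm = 24.1·ln[(Kₒ + α·Naₒ)/(Kᵢ + α·Naᵢ)].
e^(Vm/24.1) = e^(25.0/24.1) = 2.8217
So 2.8217·(Kᵢ + α·Naᵢ) = Kₒ + α·Naₒ → α = (2.8217·124.0 − 6.27) / (136.0 − 2.8217·29.5)
α = (349.9 − 6.27) / (136.0 − 83.24) = 343.6/52.76 = 6.513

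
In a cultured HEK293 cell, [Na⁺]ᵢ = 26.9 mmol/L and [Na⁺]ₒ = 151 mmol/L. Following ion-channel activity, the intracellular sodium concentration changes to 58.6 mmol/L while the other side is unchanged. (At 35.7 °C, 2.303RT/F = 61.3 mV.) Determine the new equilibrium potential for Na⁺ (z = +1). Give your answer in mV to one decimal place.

25.2 mV

After the shift: [Na⁺]_out = 151, [Na⁺]_in = 58.6 mmol/L.
E_new = (61.3/1)·log₁₀(151/58.6) = 61.30 · (0.4111) = 25.20 mV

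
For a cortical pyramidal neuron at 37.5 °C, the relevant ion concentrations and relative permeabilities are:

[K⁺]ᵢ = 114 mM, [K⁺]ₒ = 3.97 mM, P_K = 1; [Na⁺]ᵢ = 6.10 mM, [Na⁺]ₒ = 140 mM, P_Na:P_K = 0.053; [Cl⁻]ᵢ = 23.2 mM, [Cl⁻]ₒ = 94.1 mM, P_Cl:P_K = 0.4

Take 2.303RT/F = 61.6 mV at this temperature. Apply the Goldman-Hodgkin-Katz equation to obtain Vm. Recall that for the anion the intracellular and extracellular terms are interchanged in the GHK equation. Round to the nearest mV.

Vm = 61.6 · log₁₀[(Σ P·[cation]ₒ + Σ P·[anion]ᵢ) / (Σ P·[cation]ᵢ + Σ P·[anion]ₒ)]
Numerator = 1×3.97 + 0.053×140 + 0.4×23.2 = 20.67
Denominator = 1×114 + 0.053×6.10 + 0.4×94.1 = 152
Vm = 61.6 · log₁₀(0.13602) = 61.6 × (-0.8664) = -53.37 mV

-53 mV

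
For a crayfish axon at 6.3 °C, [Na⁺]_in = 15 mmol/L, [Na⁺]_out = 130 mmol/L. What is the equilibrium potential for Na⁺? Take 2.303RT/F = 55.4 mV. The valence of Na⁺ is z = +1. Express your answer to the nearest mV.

E = (55.4/z) · log₁₀([Na⁺]_out/[Na⁺]_in) with z = +1.
= (55.4/1) · log₁₀(130/15) = 55.40 · log₁₀(8.667)
= 55.40 · (0.9379) = 51.96 mV

52 mV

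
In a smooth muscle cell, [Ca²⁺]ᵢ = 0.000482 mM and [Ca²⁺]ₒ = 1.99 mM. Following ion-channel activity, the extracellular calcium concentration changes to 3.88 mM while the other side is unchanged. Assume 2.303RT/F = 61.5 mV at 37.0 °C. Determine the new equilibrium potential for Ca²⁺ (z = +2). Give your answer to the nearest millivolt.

After the shift: [Ca²⁺]_out = 3.88, [Ca²⁺]_in = 0.000482 mM.
E_new = (61.5/2)·log₁₀(3.88/0.000482) = 30.75 · (3.9058) = 120.10 mV

120 mV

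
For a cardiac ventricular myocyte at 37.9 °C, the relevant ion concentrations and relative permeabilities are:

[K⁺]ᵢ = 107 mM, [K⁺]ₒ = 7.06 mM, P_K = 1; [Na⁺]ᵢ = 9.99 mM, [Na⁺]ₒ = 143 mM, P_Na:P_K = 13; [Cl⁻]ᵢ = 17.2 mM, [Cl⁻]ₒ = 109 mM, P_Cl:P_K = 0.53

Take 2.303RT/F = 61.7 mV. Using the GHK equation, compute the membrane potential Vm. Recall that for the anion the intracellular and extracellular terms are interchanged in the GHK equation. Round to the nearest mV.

Vm = 61.7 · log₁₀[(Σ P·[cation]ₒ + Σ P·[anion]ᵢ) / (Σ P·[cation]ᵢ + Σ P·[anion]ₒ)]
Numerator = 1×7.06 + 13×143 + 0.53×17.2 = 1875
Denominator = 1×107 + 13×9.99 + 0.53×109 = 294.6
Vm = 61.7 · log₁₀(6.3643) = 61.7 × (0.8038) = 49.59 mV

50 mV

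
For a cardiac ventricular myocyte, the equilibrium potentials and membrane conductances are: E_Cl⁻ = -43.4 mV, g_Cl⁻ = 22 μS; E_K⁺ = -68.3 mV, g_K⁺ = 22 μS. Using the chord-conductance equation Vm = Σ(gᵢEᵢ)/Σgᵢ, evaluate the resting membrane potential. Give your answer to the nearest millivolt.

Σ gᵢEᵢ = 22·(-43.4) + 22·(-68.3) = -2457.40
Σ gᵢ = 22 + 22 = 44
Vm = -2457.40 / 44 = -55.85 mV

-56 mV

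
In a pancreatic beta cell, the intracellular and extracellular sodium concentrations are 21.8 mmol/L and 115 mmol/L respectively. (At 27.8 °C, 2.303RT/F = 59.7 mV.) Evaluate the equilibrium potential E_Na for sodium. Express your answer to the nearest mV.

43 mV

E = (59.7/z) · log₁₀([Na⁺]_out/[Na⁺]_in) with z = +1.
= (59.7/1) · log₁₀(115/21.8) = 59.70 · log₁₀(5.275)
= 59.70 · (0.7222) = 43.12 mV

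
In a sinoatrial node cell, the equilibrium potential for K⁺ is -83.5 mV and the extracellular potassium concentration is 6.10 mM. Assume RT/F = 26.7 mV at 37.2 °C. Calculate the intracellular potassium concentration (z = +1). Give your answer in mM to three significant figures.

Nernst: E = (26.7/1) · ln([out]/[in]), so ln([out]/[in]) = -83.5 × 1 / 26.7 = -3.1273.
[out]/[in] = e^(-3.1273) = 0.04383.
[in] = 6.10 / 0.04383 = 139.2 mM.

139 mM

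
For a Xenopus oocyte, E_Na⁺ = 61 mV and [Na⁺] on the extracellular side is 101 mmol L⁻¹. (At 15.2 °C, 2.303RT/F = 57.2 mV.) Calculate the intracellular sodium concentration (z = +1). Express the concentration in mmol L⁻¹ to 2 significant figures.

8.7 mmol L⁻¹

Nernst: E = (57.2/1) · log₁₀([out]/[in]), so log₁₀([out]/[in]) = 61.0 × 1 / 57.2 = 1.0664.
[out]/[in] = 10^(1.0664) = 11.65.
[in] = 101 / 11.65 = 8.667 mmol L⁻¹.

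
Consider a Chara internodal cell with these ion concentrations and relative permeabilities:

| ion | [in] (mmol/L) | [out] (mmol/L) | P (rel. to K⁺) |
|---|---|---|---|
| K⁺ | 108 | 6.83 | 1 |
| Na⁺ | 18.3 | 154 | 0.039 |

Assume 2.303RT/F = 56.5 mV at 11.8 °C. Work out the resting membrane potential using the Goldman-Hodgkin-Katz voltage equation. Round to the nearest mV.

Vm = 56.5 · log₁₀[(Σ P·[cation]ₒ + Σ P·[anion]ᵢ) / (Σ P·[cation]ᵢ + Σ P·[anion]ₒ)]
Numerator = 1×6.83 + 0.039×154 = 12.84
Denominator = 1×108 + 0.039×18.3 = 108.7
Vm = 56.5 · log₁₀(0.11807) = 56.5 × (-0.9279) = -52.42 mV

-52 mV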